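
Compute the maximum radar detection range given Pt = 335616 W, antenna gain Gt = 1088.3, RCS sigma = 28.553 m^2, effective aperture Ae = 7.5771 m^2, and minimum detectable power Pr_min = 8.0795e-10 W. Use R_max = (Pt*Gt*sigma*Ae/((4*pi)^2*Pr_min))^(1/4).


R^4 = 335616*1088.3*28.553*7.5771 / ((4*pi)^2 * 8.0795e-10) = 6.193581e+17
R_max = 6.193581e+17^0.25 = 28053 m

28053 m


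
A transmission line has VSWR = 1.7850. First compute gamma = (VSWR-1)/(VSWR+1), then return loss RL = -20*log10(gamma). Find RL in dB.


gamma = (1.7850 - 1) / (1.7850 + 1) = 0.2818671
RL = -20 * log10(0.2818671) = 11.00 dB

11.00 dB


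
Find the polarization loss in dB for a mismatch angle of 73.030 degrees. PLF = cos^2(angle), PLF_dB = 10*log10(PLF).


PLF_linear = cos^2(73.030 deg) = 0.08518865
PLF_dB = 10 * log10(0.08518865) = -10.70 dB

-10.70 dB


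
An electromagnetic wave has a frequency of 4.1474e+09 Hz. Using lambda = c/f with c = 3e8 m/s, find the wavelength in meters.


lambda = c / f = 3.0000e+08 / 4.1474e+09 = 0.07233 m

0.07233 m


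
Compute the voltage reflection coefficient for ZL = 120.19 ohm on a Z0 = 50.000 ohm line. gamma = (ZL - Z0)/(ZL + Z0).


gamma = (120.19 - 50.000) / (120.19 + 50.000) = 0.4124

0.4124


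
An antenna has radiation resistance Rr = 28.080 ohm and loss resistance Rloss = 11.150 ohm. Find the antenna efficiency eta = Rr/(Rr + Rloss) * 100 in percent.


eta = 28.080 / (28.080 + 11.150) * 100 = 71.58%

71.58%


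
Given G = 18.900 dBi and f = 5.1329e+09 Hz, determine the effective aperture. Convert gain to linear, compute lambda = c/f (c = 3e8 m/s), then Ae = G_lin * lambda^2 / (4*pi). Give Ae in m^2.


lambda = c / f = 3.0000e+08 / 5.1329e+09 = 0.05844649 m
G_linear = 10^(18.900/10) = 77.62471
Ae = G_linear * lambda^2 / (4*pi) = 77.62471 * 0.05844649^2 / (4*pi) = 0.02110 m^2

0.02110 m^2


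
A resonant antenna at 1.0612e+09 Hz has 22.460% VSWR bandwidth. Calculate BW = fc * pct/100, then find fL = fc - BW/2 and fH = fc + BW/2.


BW = 1.0612e+09 * 22.460/100 = 2.383455e+08 Hz
fL = 1.0612e+09 - 2.383455e+08/2 = 9.420e+08 Hz
fH = 1.0612e+09 + 2.383455e+08/2 = 1.180e+09 Hz

BW=2.383e+08 Hz, fL=9.420e+08 Hz, fH=1.180e+09 Hz


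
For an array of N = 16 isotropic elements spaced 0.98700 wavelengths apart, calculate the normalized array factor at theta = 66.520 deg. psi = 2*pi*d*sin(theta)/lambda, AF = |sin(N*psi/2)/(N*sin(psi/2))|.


psi = 2*pi*0.98700*sin(66.520 deg) = 5.688014 rad
AF = |sin(16*5.688014/2) / (16*sin(5.688014/2))| = 0.2129

0.2129


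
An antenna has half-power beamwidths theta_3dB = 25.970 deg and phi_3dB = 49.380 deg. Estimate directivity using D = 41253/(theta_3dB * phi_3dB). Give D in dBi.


D_linear = 41253 / (25.970 * 49.380) = 32.16863
D_dBi = 10 * log10(32.16863) = 15.07 dBi

15.07 dBi


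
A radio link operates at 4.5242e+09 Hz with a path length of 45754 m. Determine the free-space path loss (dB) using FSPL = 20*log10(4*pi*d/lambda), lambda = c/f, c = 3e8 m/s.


lambda = c / f = 3.0000e+08 / 4.5242e+09 = 0.06631007 m
FSPL = 20 * log10(4*pi*45754/0.06631007) = 138.8 dB

138.8 dB


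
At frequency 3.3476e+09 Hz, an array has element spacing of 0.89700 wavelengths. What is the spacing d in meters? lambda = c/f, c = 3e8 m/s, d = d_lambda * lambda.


lambda = c / f = 3.0000e+08 / 3.3476e+09 = 0.08961644 m
d = 0.89700 * 0.08961644 = 0.08039 m

0.08039 m


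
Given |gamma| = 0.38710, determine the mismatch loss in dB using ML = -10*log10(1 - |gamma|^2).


ML = -10 * log10(1 - 0.38710^2) = -10 * log10(0.85015359) = 0.7050 dB

0.7050 dB


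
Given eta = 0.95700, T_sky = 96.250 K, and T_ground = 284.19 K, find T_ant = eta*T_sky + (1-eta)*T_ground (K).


T_ant = 0.95700 * 96.250 + (1 - 0.95700) * 284.19 = 104.3 K

104.3 K


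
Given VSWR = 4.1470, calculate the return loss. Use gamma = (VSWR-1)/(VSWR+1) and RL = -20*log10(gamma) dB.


gamma = (4.1470 - 1) / (4.1470 + 1) = 0.6114241
RL = -20 * log10(0.6114241) = 4.273 dB

4.273 dB


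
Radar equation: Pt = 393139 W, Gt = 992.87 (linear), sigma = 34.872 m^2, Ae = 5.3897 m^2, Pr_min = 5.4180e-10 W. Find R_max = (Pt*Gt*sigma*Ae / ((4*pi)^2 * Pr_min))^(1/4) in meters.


R^4 = 393139*992.87*34.872*5.3897 / ((4*pi)^2 * 5.4180e-10) = 8.574745e+17
R_max = 8.574745e+17^0.25 = 30430 m

30430 m


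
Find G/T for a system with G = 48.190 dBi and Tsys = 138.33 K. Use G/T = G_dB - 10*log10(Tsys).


G/T = 48.190 - 10*log10(138.33) = 48.190 - 21.40916 = 26.78 dB/K

26.78 dB/K


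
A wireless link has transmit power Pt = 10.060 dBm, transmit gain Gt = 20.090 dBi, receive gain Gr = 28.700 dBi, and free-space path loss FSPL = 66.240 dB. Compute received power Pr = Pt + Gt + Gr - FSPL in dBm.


Pr = 10.060 + 20.090 + 28.700 - 66.240 = -7.39 dBm

-7.39 dBm


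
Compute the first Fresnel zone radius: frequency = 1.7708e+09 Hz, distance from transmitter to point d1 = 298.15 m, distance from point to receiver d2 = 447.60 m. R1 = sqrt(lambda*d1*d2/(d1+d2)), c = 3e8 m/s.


lambda = c / f = 3.0000e+08 / 1.7708e+09 = 0.1694150 m
R1 = sqrt(0.1694150 * 298.15 * 447.60 / (298.15 + 447.60)) = 5.506 m

5.506 m


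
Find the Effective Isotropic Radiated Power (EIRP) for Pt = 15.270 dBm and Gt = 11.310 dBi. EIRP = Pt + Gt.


EIRP = Pt + Gt = 15.270 + 11.310 = 26.58 dBm

26.58 dBm


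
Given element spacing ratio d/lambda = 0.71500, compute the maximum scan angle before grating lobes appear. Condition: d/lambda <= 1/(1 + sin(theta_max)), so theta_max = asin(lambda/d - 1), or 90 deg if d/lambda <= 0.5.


lambda/d - 1 = 1/0.71500 - 1 = 0.3986014
theta_max = asin(0.3986014) = 23.49 deg

23.49 deg


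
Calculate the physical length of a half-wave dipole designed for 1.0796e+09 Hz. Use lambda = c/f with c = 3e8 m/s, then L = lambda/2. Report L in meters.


lambda = c / f = 3.0000e+08 / 1.0796e+09 = 0.2778807 m
L = lambda / 2 = 0.2778807 / 2 = 0.1389 m

0.1389 m


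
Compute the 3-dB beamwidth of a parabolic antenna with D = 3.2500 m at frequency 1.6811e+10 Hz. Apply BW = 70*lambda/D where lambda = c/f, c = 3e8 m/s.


lambda = c / f = 3.0000e+08 / 1.6811e+10 = 0.01784546 m
BW = 70 * 0.01784546 / 3.2500 = 0.3844 deg

0.3844 deg


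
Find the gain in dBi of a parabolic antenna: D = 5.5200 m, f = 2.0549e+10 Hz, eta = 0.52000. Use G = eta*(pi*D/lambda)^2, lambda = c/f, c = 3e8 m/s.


lambda = c / f = 3.0000e+08 / 2.0549e+10 = 0.01459925 m
G_linear = 0.52000 * (pi * 5.5200 / 0.01459925)^2 = 733702.8
G_dBi = 10 * log10(733702.8) = 58.66 dBi

58.66 dBi


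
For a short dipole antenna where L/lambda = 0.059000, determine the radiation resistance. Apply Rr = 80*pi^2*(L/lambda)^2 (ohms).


Rr = 80 * pi^2 * (0.059000)^2 = 80 * 9.869604 * 3.481000e-03 = 2.748 ohm

2.748 ohm


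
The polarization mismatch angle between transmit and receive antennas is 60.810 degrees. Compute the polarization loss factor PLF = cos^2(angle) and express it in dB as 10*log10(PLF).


PLF_linear = cos^2(60.810 deg) = 0.2378584
PLF_dB = 10 * log10(0.2378584) = -6.237 dB

-6.237 dB


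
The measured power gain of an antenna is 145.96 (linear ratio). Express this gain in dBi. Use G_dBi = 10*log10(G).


G_dBi = 10 * log10(145.96) = 21.64 dBi

21.64 dBi


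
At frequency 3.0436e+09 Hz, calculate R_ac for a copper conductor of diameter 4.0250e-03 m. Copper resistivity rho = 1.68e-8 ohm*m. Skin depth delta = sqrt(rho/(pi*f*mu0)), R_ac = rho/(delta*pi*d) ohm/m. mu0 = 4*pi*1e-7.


delta = sqrt(1.68e-8 / (pi * 3.0436e+09 * 4*pi*1e-7)) = 1.182445e-06 m
R_ac = 1.68e-8 / (1.182445e-06 * pi * 4.0250e-03) = 1.124 ohm/m

1.124 ohm/m


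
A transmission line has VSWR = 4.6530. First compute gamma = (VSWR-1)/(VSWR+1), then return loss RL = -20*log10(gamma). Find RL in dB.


gamma = (4.6530 - 1) / (4.6530 + 1) = 0.6462056
RL = -20 * log10(0.6462056) = 3.793 dB

3.793 dB


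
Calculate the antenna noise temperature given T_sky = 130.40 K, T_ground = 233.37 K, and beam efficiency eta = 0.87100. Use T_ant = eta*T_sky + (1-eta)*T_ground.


T_ant = 0.87100 * 130.40 + (1 - 0.87100) * 233.37 = 143.7 K

143.7 K


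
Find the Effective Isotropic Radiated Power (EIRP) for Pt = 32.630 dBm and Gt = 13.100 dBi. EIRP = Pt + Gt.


EIRP = Pt + Gt = 32.630 + 13.100 = 45.73 dBm

45.73 dBm


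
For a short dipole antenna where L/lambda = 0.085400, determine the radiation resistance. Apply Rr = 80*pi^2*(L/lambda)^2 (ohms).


Rr = 80 * pi^2 * (0.085400)^2 = 80 * 9.869604 * 7.293160e-03 = 5.758 ohm

5.758 ohm


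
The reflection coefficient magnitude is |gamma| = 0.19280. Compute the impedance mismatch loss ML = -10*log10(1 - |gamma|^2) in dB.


ML = -10 * log10(1 - 0.19280^2) = -10 * log10(0.96282816) = 0.1645 dB

0.1645 dB


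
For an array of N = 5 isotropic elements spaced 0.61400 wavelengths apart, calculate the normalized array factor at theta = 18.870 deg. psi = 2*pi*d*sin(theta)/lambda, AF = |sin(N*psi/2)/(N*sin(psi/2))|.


psi = 2*pi*0.61400*sin(18.870 deg) = 1.247722 rad
AF = |sin(5*1.247722/2) / (5*sin(1.247722/2))| = 7.630e-03

7.630e-03


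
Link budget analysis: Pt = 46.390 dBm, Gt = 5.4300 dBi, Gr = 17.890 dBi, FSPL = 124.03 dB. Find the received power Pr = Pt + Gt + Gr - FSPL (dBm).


Pr = 46.390 + 5.4300 + 17.890 - 124.03 = -54.32 dBm

-54.32 dBm


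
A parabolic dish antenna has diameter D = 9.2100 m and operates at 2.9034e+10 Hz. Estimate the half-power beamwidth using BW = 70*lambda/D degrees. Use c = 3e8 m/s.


lambda = c / f = 3.0000e+08 / 2.9034e+10 = 0.01033271 m
BW = 70 * 0.01033271 / 9.2100 = 0.07853 deg

0.07853 deg


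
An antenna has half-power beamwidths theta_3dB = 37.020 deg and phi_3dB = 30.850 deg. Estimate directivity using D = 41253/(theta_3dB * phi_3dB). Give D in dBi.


D_linear = 41253 / (37.020 * 30.850) = 36.12135
D_dBi = 10 * log10(36.12135) = 15.58 dBi

15.58 dBi


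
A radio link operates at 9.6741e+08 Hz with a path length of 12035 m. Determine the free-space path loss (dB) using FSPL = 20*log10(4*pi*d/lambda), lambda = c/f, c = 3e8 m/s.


lambda = c / f = 3.0000e+08 / 9.6741e+08 = 0.3101064 m
FSPL = 20 * log10(4*pi*12035/0.3101064) = 113.8 dB

113.8 dB


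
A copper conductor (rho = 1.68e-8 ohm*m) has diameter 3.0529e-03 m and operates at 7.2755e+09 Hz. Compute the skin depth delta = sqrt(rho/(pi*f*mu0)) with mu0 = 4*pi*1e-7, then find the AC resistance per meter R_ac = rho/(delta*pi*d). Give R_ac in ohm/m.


delta = sqrt(1.68e-8 / (pi * 7.2755e+09 * 4*pi*1e-7)) = 7.647920e-07 m
R_ac = 1.68e-8 / (7.647920e-07 * pi * 3.0529e-03) = 2.290 ohm/m

2.290 ohm/m


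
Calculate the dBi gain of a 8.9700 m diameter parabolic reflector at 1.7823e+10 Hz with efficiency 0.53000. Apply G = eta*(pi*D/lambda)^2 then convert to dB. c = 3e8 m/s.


lambda = c / f = 3.0000e+08 / 1.7823e+10 = 0.01683218 m
G_linear = 0.53000 * (pi * 8.9700 / 0.01683218)^2 = 1.485524e+06
G_dBi = 10 * log10(1.485524e+06) = 61.72 dBi

61.72 dBi


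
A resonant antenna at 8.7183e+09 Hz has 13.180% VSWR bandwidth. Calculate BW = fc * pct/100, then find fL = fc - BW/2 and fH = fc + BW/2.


BW = 8.7183e+09 * 13.180/100 = 1.149072e+09 Hz
fL = 8.7183e+09 - 1.149072e+09/2 = 8.144e+09 Hz
fH = 8.7183e+09 + 1.149072e+09/2 = 9.293e+09 Hz

BW=1.149e+09 Hz, fL=8.144e+09 Hz, fH=9.293e+09 Hz


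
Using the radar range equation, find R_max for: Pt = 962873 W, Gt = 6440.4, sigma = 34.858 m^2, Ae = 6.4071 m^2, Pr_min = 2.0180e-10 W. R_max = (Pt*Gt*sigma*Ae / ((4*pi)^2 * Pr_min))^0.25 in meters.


R^4 = 962873*6440.4*34.858*6.4071 / ((4*pi)^2 * 2.0180e-10) = 4.346152e+19
R_max = 4.346152e+19^0.25 = 81194 m

81194 m


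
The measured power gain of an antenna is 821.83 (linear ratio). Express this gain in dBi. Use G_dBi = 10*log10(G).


G_dBi = 10 * log10(821.83) = 29.15 dBi

29.15 dBi


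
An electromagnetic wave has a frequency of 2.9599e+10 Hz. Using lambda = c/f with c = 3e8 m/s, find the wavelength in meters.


lambda = c / f = 3.0000e+08 / 2.9599e+10 = 0.01014 m

0.01014 m


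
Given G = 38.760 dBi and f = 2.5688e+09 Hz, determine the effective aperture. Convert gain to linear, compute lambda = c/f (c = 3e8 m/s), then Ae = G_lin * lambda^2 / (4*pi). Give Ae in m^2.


lambda = c / f = 3.0000e+08 / 2.5688e+09 = 0.1167860 m
G_linear = 10^(38.760/10) = 7516.229
Ae = G_linear * lambda^2 / (4*pi) = 7516.229 * 0.1167860^2 / (4*pi) = 8.158 m^2

8.158 m^2


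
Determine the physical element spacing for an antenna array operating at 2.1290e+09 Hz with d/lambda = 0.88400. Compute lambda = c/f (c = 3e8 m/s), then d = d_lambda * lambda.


lambda = c / f = 3.0000e+08 / 2.1290e+09 = 0.1409112 m
d = 0.88400 * 0.1409112 = 0.1246 m

0.1246 m


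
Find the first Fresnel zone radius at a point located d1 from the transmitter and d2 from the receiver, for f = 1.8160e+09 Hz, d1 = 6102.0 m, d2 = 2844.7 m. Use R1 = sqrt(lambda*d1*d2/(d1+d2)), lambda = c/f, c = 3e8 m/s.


lambda = c / f = 3.0000e+08 / 1.8160e+09 = 0.1651982 m
R1 = sqrt(0.1651982 * 6102.0 * 2844.7 / (6102.0 + 2844.7)) = 17.90 m

17.90 m


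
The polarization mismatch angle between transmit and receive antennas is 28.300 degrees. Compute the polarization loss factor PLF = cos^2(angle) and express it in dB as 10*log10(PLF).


PLF_linear = cos^2(28.300 deg) = 0.7752404
PLF_dB = 10 * log10(0.7752404) = -1.106 dB

-1.106 dB


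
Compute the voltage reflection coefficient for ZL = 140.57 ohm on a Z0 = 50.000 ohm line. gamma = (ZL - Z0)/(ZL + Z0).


gamma = (140.57 - 50.000) / (140.57 + 50.000) = 0.4753

0.4753


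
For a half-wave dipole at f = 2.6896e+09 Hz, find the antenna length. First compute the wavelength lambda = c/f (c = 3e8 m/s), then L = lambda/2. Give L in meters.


lambda = c / f = 3.0000e+08 / 2.6896e+09 = 0.1115407 m
L = lambda / 2 = 0.1115407 / 2 = 0.05577 m

0.05577 m


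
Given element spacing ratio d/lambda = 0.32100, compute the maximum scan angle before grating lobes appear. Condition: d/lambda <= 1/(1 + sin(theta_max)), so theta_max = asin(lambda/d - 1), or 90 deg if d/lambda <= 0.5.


lambda/d - 1 = 1/0.32100 - 1 = 2.115265 >= 1
d/lambda <= 0.5, so the array can scan to endfire without grating lobes: theta_max = 90 deg

90 deg


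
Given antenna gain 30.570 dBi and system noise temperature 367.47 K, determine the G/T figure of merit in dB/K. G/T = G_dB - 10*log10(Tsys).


G/T = 30.570 - 10*log10(367.47) = 30.570 - 25.65222 = 4.918 dB/K

4.918 dB/K


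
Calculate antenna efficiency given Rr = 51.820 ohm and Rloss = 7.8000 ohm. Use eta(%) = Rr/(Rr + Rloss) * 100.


eta = 51.820 / (51.820 + 7.8000) * 100 = 86.92%

86.92%


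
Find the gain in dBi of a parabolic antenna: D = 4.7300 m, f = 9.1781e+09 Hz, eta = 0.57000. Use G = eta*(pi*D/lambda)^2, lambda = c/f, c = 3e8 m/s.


lambda = c / f = 3.0000e+08 / 9.1781e+09 = 0.03268650 m
G_linear = 0.57000 * (pi * 4.7300 / 0.03268650)^2 = 117804.0
G_dBi = 10 * log10(117804.0) = 50.71 dBi

50.71 dBi


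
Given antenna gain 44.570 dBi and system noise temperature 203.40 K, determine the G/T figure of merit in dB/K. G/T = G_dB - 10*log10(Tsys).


G/T = 44.570 - 10*log10(203.40) = 44.570 - 23.08351 = 21.49 dB/K

21.49 dB/K


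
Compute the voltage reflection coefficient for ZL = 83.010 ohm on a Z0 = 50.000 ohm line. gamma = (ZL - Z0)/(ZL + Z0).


gamma = (83.010 - 50.000) / (83.010 + 50.000) = 0.2482

0.2482


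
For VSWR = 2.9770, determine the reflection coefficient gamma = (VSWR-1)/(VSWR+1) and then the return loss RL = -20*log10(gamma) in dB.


gamma = (2.9770 - 1) / (2.9770 + 1) = 0.4971084
RL = -20 * log10(0.4971084) = 6.071 dB

6.071 dB


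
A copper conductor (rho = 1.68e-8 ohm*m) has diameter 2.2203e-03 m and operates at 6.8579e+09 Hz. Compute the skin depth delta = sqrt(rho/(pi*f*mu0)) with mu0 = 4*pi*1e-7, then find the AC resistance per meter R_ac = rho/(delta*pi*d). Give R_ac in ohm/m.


delta = sqrt(1.68e-8 / (pi * 6.8579e+09 * 4*pi*1e-7)) = 7.877333e-07 m
R_ac = 1.68e-8 / (7.877333e-07 * pi * 2.2203e-03) = 3.058 ohm/m

3.058 ohm/m


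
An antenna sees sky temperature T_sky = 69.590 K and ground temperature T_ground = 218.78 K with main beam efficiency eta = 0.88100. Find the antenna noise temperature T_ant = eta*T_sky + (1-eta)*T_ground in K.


T_ant = 0.88100 * 69.590 + (1 - 0.88100) * 218.78 = 87.34 K

87.34 K


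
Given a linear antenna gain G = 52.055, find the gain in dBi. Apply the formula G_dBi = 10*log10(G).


G_dBi = 10 * log10(52.055) = 17.16 dBi

17.16 dBi


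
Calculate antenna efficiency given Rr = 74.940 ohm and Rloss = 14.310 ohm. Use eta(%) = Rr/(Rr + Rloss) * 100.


eta = 74.940 / (74.940 + 14.310) * 100 = 83.97%

83.97%


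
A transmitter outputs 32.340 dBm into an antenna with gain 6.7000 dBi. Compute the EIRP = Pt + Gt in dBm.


EIRP = Pt + Gt = 32.340 + 6.7000 = 39.04 dBm

39.04 dBm


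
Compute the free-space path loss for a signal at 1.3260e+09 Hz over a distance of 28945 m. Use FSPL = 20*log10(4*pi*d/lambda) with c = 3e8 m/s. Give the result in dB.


lambda = c / f = 3.0000e+08 / 1.3260e+09 = 0.2262443 m
FSPL = 20 * log10(4*pi*28945/0.2262443) = 124.1 dB

124.1 dB


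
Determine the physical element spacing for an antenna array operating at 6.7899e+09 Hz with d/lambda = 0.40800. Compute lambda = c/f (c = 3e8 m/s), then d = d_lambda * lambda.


lambda = c / f = 3.0000e+08 / 6.7899e+09 = 0.04418327 m
d = 0.40800 * 0.04418327 = 0.01803 m

0.01803 m


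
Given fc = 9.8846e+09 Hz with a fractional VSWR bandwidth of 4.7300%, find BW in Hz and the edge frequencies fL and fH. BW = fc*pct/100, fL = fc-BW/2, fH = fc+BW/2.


BW = 9.8846e+09 * 4.7300/100 = 4.675416e+08 Hz
fL = 9.8846e+09 - 4.675416e+08/2 = 9.651e+09 Hz
fH = 9.8846e+09 + 4.675416e+08/2 = 1.012e+10 Hz

BW=4.675e+08 Hz, fL=9.651e+09 Hz, fH=1.012e+10 Hz


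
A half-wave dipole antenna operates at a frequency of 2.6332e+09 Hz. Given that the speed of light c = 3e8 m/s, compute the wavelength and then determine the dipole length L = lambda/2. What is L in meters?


lambda = c / f = 3.0000e+08 / 2.6332e+09 = 0.1139298 m
L = lambda / 2 = 0.1139298 / 2 = 0.05696 m

0.05696 m


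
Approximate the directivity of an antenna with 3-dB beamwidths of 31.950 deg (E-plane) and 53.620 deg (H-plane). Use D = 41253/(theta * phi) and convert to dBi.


D_linear = 41253 / (31.950 * 53.620) = 24.08008
D_dBi = 10 * log10(24.08008) = 13.82 dBi

13.82 dBi


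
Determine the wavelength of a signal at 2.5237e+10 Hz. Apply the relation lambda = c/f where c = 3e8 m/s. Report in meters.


lambda = c / f = 3.0000e+08 / 2.5237e+10 = 0.01189 m

0.01189 m


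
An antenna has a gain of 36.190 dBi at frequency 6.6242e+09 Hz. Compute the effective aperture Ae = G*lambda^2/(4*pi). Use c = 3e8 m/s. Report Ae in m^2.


lambda = c / f = 3.0000e+08 / 6.6242e+09 = 0.04528849 m
G_linear = 10^(36.190/10) = 4159.106
Ae = G_linear * lambda^2 / (4*pi) = 4159.106 * 0.04528849^2 / (4*pi) = 0.6788 m^2

0.6788 m^2


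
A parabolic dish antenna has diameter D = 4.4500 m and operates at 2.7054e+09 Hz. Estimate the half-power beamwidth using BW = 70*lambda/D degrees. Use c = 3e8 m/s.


lambda = c / f = 3.0000e+08 / 2.7054e+09 = 0.1108893 m
BW = 70 * 0.1108893 / 4.4500 = 1.744 deg

1.744 deg


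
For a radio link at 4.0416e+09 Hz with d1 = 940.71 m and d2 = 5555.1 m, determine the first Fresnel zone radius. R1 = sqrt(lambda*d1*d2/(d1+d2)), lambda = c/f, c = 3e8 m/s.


lambda = c / f = 3.0000e+08 / 4.0416e+09 = 0.07422803 m
R1 = sqrt(0.07422803 * 940.71 * 5555.1 / (940.71 + 5555.1)) = 7.728 m

7.728 m


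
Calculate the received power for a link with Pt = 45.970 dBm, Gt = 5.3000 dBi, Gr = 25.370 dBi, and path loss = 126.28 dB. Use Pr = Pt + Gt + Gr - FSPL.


Pr = 45.970 + 5.3000 + 25.370 - 126.28 = -49.64 dBm

-49.64 dBm


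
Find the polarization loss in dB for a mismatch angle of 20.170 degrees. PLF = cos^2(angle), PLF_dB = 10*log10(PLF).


PLF_linear = cos^2(20.170 deg) = 0.8811083
PLF_dB = 10 * log10(0.8811083) = -0.5497 dB

-0.5497 dB


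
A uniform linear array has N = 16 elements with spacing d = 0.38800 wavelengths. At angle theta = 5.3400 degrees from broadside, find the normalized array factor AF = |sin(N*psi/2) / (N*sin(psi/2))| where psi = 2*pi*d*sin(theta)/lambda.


psi = 2*pi*0.38800*sin(5.3400 deg) = 0.2268827 rad
AF = |sin(16*0.2268827/2) / (16*sin(0.2268827/2))| = 0.5357

0.5357


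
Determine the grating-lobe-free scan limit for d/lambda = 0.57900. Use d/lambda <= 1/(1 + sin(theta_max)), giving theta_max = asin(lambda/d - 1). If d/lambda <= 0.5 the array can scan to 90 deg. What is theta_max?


lambda/d - 1 = 1/0.57900 - 1 = 0.7271157
theta_max = asin(0.7271157) = 46.65 deg

46.65 deg


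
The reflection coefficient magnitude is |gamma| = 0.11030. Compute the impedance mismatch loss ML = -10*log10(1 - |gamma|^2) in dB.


ML = -10 * log10(1 - 0.11030^2) = -10 * log10(0.98783391) = 0.05316 dB

0.05316 dB


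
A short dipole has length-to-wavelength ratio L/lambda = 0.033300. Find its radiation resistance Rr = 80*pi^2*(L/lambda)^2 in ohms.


Rr = 80 * pi^2 * (0.033300)^2 = 80 * 9.869604 * 1.108890e-03 = 0.8755 ohm

0.8755 ohm


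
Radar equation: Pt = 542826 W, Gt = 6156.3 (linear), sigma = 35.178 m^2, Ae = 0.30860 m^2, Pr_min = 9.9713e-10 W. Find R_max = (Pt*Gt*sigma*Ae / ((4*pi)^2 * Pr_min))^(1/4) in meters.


R^4 = 542826*6156.3*35.178*0.30860 / ((4*pi)^2 * 9.9713e-10) = 2.303966e+17
R_max = 2.303966e+17^0.25 = 21909 m

21909 m


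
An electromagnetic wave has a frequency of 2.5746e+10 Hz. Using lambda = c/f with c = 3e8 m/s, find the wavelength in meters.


lambda = c / f = 3.0000e+08 / 2.5746e+10 = 0.01165 m

0.01165 m


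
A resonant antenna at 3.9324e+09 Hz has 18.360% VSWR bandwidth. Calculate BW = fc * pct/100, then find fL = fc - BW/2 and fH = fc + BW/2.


BW = 3.9324e+09 * 18.360/100 = 7.219886e+08 Hz
fL = 3.9324e+09 - 7.219886e+08/2 = 3.571e+09 Hz
fH = 3.9324e+09 + 7.219886e+08/2 = 4.293e+09 Hz

BW=7.220e+08 Hz, fL=3.571e+09 Hz, fH=4.293e+09 Hz


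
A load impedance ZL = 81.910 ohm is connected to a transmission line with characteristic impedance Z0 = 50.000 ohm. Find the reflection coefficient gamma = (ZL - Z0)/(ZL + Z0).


gamma = (81.910 - 50.000) / (81.910 + 50.000) = 0.2419

0.2419


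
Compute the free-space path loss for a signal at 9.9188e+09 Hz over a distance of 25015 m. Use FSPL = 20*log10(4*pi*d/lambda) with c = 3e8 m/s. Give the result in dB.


lambda = c / f = 3.0000e+08 / 9.9188e+09 = 0.03024559 m
FSPL = 20 * log10(4*pi*25015/0.03024559) = 140.3 dB

140.3 dB


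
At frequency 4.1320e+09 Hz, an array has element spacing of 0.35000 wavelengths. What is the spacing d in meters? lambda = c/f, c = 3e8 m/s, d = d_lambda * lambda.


lambda = c / f = 3.0000e+08 / 4.1320e+09 = 0.07260407 m
d = 0.35000 * 0.07260407 = 0.02541 m

0.02541 m


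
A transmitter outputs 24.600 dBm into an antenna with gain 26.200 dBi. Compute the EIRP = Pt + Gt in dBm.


EIRP = Pt + Gt = 24.600 + 26.200 = 50.80 dBm

50.80 dBm


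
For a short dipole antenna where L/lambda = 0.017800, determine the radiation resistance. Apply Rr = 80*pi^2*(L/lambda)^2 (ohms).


Rr = 80 * pi^2 * (0.017800)^2 = 80 * 9.869604 * 3.168400e-04 = 0.2502 ohm

0.2502 ohm


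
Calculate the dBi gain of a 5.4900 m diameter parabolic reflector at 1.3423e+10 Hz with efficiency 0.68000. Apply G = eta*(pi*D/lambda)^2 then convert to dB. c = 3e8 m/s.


lambda = c / f = 3.0000e+08 / 1.3423e+10 = 0.02234970 m
G_linear = 0.68000 * (pi * 5.4900 / 0.02234970)^2 = 404958.0
G_dBi = 10 * log10(404958.0) = 56.07 dBi

56.07 dBi


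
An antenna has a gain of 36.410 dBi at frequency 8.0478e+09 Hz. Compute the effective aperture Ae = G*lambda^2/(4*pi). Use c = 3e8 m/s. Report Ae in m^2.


lambda = c / f = 3.0000e+08 / 8.0478e+09 = 0.03727727 m
G_linear = 10^(36.410/10) = 4375.221
Ae = G_linear * lambda^2 / (4*pi) = 4375.221 * 0.03727727^2 / (4*pi) = 0.4838 m^2

0.4838 m^2


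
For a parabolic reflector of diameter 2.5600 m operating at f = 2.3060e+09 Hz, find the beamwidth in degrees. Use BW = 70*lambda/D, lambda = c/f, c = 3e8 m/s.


lambda = c / f = 3.0000e+08 / 2.3060e+09 = 0.1300954 m
BW = 70 * 0.1300954 / 2.5600 = 3.557 deg

3.557 deg


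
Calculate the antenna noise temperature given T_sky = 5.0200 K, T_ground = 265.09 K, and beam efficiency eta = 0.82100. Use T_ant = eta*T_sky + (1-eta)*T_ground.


T_ant = 0.82100 * 5.0200 + (1 - 0.82100) * 265.09 = 51.57 K

51.57 K


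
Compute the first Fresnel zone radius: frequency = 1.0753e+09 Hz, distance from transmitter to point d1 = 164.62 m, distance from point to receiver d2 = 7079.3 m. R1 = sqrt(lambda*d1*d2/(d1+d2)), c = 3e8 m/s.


lambda = c / f = 3.0000e+08 / 1.0753e+09 = 0.2789919 m
R1 = sqrt(0.2789919 * 164.62 * 7079.3 / (164.62 + 7079.3)) = 6.700 m

6.700 m


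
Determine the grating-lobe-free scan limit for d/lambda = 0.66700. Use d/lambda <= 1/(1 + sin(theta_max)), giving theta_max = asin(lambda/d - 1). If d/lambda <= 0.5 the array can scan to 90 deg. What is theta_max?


lambda/d - 1 = 1/0.66700 - 1 = 0.4992504
theta_max = asin(0.4992504) = 29.95 deg

29.95 deg


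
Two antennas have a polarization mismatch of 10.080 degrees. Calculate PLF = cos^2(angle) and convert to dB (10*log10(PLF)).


PLF_linear = cos^2(10.080 deg) = 0.9693669
PLF_dB = 10 * log10(0.9693669) = -0.1351 dB

-0.1351 dB


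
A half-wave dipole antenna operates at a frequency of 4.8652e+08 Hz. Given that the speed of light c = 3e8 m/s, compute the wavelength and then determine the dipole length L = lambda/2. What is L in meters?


lambda = c / f = 3.0000e+08 / 4.8652e+08 = 0.6166242 m
L = lambda / 2 = 0.6166242 / 2 = 0.3083 m

0.3083 m


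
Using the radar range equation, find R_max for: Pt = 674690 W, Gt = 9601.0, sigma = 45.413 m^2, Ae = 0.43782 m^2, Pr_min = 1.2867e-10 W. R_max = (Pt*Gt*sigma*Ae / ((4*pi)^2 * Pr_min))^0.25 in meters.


R^4 = 674690*9601.0*45.413*0.43782 / ((4*pi)^2 * 1.2867e-10) = 6.338690e+18
R_max = 6.338690e+18^0.25 = 50176 m

50176 m


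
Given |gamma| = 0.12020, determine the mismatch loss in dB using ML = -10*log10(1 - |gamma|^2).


ML = -10 * log10(1 - 0.12020^2) = -10 * log10(0.98555196) = 0.06320 dB

0.06320 dB


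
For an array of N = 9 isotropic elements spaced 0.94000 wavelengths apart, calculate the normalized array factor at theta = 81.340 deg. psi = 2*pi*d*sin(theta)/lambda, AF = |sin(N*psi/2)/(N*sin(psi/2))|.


psi = 2*pi*0.94000*sin(81.340 deg) = 5.838859 rad
AF = |sin(9*5.838859/2) / (9*sin(5.838859/2))| = 0.4586

0.4586


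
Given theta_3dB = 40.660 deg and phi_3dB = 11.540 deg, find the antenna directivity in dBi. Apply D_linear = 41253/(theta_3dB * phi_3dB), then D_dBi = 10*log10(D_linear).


D_linear = 41253 / (40.660 * 11.540) = 87.91892
D_dBi = 10 * log10(87.91892) = 19.44 dBi

19.44 dBi


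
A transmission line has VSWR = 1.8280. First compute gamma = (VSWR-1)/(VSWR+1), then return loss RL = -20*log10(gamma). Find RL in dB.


gamma = (1.8280 - 1) / (1.8280 + 1) = 0.2927864
RL = -20 * log10(0.2927864) = 10.67 dB

10.67 dB


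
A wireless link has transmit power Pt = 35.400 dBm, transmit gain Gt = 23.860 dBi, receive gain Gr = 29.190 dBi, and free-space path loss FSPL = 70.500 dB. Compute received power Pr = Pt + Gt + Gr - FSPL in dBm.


Pr = 35.400 + 23.860 + 29.190 - 70.500 = 17.95 dBm

17.95 dBm


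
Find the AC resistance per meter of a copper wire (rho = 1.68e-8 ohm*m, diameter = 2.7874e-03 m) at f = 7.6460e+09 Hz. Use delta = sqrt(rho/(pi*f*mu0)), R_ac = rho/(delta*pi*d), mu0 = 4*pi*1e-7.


delta = sqrt(1.68e-8 / (pi * 7.6460e+09 * 4*pi*1e-7)) = 7.460323e-07 m
R_ac = 1.68e-8 / (7.460323e-07 * pi * 2.7874e-03) = 2.572 ohm/m

2.572 ohm/m


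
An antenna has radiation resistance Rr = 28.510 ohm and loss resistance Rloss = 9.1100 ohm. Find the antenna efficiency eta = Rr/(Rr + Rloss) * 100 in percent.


eta = 28.510 / (28.510 + 9.1100) * 100 = 75.78%

75.78%


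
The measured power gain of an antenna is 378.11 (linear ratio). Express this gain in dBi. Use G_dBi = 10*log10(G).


G_dBi = 10 * log10(378.11) = 25.78 dBi

25.78 dBi


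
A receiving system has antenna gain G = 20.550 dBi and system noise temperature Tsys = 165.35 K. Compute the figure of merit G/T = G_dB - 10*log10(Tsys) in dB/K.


G/T = 20.550 - 10*log10(165.35) = 20.550 - 22.18404 = -1.634 dB/K

-1.634 dB/K


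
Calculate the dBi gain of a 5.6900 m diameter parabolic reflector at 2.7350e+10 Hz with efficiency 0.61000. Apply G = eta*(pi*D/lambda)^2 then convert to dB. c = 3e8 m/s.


lambda = c / f = 3.0000e+08 / 2.7350e+10 = 0.01096892 m
G_linear = 0.61000 * (pi * 5.6900 / 0.01096892)^2 = 1.620042e+06
G_dBi = 10 * log10(1.620042e+06) = 62.10 dBi

62.10 dBi


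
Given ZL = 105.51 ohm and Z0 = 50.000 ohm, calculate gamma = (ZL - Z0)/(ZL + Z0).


gamma = (105.51 - 50.000) / (105.51 + 50.000) = 0.3570

0.3570


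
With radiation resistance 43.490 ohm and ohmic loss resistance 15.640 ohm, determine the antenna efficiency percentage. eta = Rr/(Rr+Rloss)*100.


eta = 43.490 / (43.490 + 15.640) * 100 = 73.55%

73.55%


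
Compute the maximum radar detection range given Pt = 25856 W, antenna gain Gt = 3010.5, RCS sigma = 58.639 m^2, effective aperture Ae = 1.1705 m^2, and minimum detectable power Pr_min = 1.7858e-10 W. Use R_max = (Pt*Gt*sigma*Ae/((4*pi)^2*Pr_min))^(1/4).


R^4 = 25856*3010.5*58.639*1.1705 / ((4*pi)^2 * 1.7858e-10) = 1.894547e+17
R_max = 1.894547e+17^0.25 = 20863 m

20863 m


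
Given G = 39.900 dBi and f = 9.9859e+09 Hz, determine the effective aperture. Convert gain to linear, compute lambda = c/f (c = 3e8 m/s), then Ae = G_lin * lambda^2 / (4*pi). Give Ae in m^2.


lambda = c / f = 3.0000e+08 / 9.9859e+09 = 0.03004236 m
G_linear = 10^(39.900/10) = 9772.372
Ae = G_linear * lambda^2 / (4*pi) = 9772.372 * 0.03004236^2 / (4*pi) = 0.7019 m^2

0.7019 m^2


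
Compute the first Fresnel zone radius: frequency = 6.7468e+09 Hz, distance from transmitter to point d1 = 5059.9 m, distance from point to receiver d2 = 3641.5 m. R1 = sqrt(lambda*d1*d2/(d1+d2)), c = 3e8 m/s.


lambda = c / f = 3.0000e+08 / 6.7468e+09 = 0.04446552 m
R1 = sqrt(0.04446552 * 5059.9 * 3641.5 / (5059.9 + 3641.5)) = 9.703 m

9.703 m


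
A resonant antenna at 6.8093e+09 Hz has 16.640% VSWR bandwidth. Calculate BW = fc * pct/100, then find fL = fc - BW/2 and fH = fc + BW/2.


BW = 6.8093e+09 * 16.640/100 = 1.133068e+09 Hz
fL = 6.8093e+09 - 1.133068e+09/2 = 6.243e+09 Hz
fH = 6.8093e+09 + 1.133068e+09/2 = 7.376e+09 Hz

BW=1.133e+09 Hz, fL=6.243e+09 Hz, fH=7.376e+09 Hz


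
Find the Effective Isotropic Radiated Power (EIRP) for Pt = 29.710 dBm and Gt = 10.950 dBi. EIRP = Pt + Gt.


EIRP = Pt + Gt = 29.710 + 10.950 = 40.66 dBm

40.66 dBm


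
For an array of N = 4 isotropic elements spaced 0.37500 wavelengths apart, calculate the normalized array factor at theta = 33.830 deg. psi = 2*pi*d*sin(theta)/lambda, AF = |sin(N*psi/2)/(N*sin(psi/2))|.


psi = 2*pi*0.37500*sin(33.830 deg) = 1.311766 rad
AF = |sin(4*1.311766/2) / (4*sin(1.311766/2))| = 0.2030

0.2030


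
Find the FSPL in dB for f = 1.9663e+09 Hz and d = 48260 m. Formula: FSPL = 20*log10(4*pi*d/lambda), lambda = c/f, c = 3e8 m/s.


lambda = c / f = 3.0000e+08 / 1.9663e+09 = 0.1525708 m
FSPL = 20 * log10(4*pi*48260/0.1525708) = 132.0 dB

132.0 dB


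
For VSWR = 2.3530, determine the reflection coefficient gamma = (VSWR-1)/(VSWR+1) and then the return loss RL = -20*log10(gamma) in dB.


gamma = (2.3530 - 1) / (2.3530 + 1) = 0.4035192
RL = -20 * log10(0.4035192) = 7.883 dB

7.883 dB


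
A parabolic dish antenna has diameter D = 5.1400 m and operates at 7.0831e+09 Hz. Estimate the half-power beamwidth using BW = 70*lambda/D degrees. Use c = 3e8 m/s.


lambda = c / f = 3.0000e+08 / 7.0831e+09 = 0.04235434 m
BW = 70 * 0.04235434 / 5.1400 = 0.5768 deg

0.5768 deg


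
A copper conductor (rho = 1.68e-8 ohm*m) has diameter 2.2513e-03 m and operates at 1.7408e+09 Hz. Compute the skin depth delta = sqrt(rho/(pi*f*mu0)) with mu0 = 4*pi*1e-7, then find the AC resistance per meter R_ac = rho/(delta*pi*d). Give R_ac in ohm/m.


delta = sqrt(1.68e-8 / (pi * 1.7408e+09 * 4*pi*1e-7)) = 1.563509e-06 m
R_ac = 1.68e-8 / (1.563509e-06 * pi * 2.2513e-03) = 1.519 ohm/m

1.519 ohm/m


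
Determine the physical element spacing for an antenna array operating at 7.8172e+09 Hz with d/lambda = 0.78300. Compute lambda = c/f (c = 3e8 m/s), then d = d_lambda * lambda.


lambda = c / f = 3.0000e+08 / 7.8172e+09 = 0.03837691 m
d = 0.78300 * 0.03837691 = 0.03005 m

0.03005 m


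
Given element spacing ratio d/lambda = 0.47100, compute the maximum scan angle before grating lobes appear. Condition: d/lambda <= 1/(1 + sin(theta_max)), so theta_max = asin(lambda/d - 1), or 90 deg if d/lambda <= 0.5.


lambda/d - 1 = 1/0.47100 - 1 = 1.123142 >= 1
d/lambda <= 0.5, so the array can scan to endfire without grating lobes: theta_max = 90 deg

90 deg


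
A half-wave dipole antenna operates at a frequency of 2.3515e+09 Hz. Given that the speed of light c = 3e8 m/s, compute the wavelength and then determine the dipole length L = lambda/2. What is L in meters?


lambda = c / f = 3.0000e+08 / 2.3515e+09 = 0.1275781 m
L = lambda / 2 = 0.1275781 / 2 = 0.06379 m

0.06379 m


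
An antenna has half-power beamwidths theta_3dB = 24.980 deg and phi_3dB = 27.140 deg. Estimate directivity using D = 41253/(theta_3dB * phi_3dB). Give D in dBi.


D_linear = 41253 / (24.980 * 27.140) = 60.84897
D_dBi = 10 * log10(60.84897) = 17.84 dBi

17.84 dBi


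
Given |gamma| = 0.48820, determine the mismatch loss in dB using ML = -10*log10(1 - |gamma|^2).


ML = -10 * log10(1 - 0.48820^2) = -10 * log10(0.76166076) = 1.182 dB

1.182 dB


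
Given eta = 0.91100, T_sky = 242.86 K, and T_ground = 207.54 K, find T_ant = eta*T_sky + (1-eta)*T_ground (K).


T_ant = 0.91100 * 242.86 + (1 - 0.91100) * 207.54 = 239.7 K

239.7 K


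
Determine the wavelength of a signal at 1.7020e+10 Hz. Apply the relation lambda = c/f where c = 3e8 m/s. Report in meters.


lambda = c / f = 3.0000e+08 / 1.7020e+10 = 0.01763 m

0.01763 m


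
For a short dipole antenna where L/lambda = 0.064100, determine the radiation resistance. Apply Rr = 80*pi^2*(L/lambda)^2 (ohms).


Rr = 80 * pi^2 * (0.064100)^2 = 80 * 9.869604 * 4.108810e-03 = 3.244 ohm

3.244 ohm


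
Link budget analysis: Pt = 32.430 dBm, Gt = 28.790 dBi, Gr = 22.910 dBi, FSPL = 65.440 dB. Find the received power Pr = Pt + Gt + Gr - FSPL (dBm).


Pr = 32.430 + 28.790 + 22.910 - 65.440 = 18.69 dBm

18.69 dBm


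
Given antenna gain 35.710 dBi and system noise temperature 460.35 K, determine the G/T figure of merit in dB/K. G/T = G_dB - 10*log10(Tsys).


G/T = 35.710 - 10*log10(460.35) = 35.710 - 26.63088 = 9.079 dB/K

9.079 dB/K


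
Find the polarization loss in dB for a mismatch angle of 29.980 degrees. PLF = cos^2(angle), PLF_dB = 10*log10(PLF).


PLF_linear = cos^2(29.980 deg) = 0.7503022
PLF_dB = 10 * log10(0.7503022) = -1.248 dB

-1.248 dB


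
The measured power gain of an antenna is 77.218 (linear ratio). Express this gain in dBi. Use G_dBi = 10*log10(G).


G_dBi = 10 * log10(77.218) = 18.88 dBi

18.88 dBi


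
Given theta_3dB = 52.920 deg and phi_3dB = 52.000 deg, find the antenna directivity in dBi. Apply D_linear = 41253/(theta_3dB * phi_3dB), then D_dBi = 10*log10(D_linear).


D_linear = 41253 / (52.920 * 52.000) = 14.99106
D_dBi = 10 * log10(14.99106) = 11.76 dBi

11.76 dBi


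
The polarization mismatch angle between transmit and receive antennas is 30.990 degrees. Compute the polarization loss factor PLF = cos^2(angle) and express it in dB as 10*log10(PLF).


PLF_linear = cos^2(30.990 deg) = 0.7348899
PLF_dB = 10 * log10(0.7348899) = -1.338 dB

-1.338 dB


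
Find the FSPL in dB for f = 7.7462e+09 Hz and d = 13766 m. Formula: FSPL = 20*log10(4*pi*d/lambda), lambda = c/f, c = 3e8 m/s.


lambda = c / f = 3.0000e+08 / 7.7462e+09 = 0.03872867 m
FSPL = 20 * log10(4*pi*13766/0.03872867) = 133.0 dB

133.0 dB


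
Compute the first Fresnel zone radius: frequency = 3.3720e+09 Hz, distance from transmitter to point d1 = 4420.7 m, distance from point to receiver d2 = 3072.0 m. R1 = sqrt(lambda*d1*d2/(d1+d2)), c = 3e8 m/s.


lambda = c / f = 3.0000e+08 / 3.3720e+09 = 0.08896797 m
R1 = sqrt(0.08896797 * 4420.7 * 3072.0 / (4420.7 + 3072.0)) = 12.70 m

12.70 m


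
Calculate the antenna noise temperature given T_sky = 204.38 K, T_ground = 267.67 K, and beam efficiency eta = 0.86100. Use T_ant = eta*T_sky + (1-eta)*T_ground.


T_ant = 0.86100 * 204.38 + (1 - 0.86100) * 267.67 = 213.2 K

213.2 K


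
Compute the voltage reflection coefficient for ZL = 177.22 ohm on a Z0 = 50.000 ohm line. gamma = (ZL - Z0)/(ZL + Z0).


gamma = (177.22 - 50.000) / (177.22 + 50.000) = 0.5599

0.5599


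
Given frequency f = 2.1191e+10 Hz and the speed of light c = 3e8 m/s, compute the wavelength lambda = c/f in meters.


lambda = c / f = 3.0000e+08 / 2.1191e+10 = 0.01416 m

0.01416 m


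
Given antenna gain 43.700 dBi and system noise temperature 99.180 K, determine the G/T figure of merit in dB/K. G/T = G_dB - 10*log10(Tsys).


G/T = 43.700 - 10*log10(99.180) = 43.700 - 19.96424 = 23.74 dB/K

23.74 dB/K


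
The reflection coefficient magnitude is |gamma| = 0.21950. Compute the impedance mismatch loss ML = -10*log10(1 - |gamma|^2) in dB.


ML = -10 * log10(1 - 0.21950^2) = -10 * log10(0.95181975) = 0.2145 dB

0.2145 dB


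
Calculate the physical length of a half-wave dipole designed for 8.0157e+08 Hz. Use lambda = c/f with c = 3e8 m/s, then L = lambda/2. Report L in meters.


lambda = c / f = 3.0000e+08 / 8.0157e+08 = 0.3742655 m
L = lambda / 2 = 0.3742655 / 2 = 0.1871 m

0.1871 m


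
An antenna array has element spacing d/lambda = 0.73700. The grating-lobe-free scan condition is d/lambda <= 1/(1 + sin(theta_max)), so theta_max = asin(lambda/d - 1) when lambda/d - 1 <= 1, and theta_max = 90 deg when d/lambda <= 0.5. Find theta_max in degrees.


lambda/d - 1 = 1/0.73700 - 1 = 0.3568521
theta_max = asin(0.3568521) = 20.91 deg

20.91 deg


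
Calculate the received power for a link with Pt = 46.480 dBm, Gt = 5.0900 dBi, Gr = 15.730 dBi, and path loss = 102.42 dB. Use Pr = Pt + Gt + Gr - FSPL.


Pr = 46.480 + 5.0900 + 15.730 - 102.42 = -35.12 dBm

-35.12 dBm


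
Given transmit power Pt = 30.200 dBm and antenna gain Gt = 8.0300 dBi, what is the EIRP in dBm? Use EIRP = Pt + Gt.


EIRP = Pt + Gt = 30.200 + 8.0300 = 38.23 dBm

38.23 dBm


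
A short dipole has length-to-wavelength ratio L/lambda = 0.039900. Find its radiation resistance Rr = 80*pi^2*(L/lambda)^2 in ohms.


Rr = 80 * pi^2 * (0.039900)^2 = 80 * 9.869604 * 1.592010e-03 = 1.257 ohm

1.257 ohm


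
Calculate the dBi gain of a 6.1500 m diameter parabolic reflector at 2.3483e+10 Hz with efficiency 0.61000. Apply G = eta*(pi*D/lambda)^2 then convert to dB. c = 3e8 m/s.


lambda = c / f = 3.0000e+08 / 2.3483e+10 = 0.01277520 m
G_linear = 0.61000 * (pi * 6.1500 / 0.01277520)^2 = 1.395225e+06
G_dBi = 10 * log10(1.395225e+06) = 61.45 dBi

61.45 dBi


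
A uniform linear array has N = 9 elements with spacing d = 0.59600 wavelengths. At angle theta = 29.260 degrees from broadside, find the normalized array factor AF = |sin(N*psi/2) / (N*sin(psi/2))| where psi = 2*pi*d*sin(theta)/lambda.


psi = 2*pi*0.59600*sin(29.260 deg) = 1.830349 rad
AF = |sin(9*1.830349/2) / (9*sin(1.830349/2))| = 0.1300

0.1300


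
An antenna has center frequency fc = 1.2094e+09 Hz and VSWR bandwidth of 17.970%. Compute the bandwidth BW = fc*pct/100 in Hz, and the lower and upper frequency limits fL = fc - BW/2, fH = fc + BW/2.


BW = 1.2094e+09 * 17.970/100 = 2.173292e+08 Hz
fL = 1.2094e+09 - 2.173292e+08/2 = 1.101e+09 Hz
fH = 1.2094e+09 + 2.173292e+08/2 = 1.318e+09 Hz

BW=2.173e+08 Hz, fL=1.101e+09 Hz, fH=1.318e+09 Hz
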